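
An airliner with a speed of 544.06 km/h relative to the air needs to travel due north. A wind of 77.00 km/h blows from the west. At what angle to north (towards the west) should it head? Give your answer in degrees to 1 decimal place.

8.1°

The wind pushes perpendicular to the desired track; the heading must have a component into the wind equal to 77.00 km/h: 544.06 sin θ = 77.00.
sin θ = 0.1415, so θ = 8.136°.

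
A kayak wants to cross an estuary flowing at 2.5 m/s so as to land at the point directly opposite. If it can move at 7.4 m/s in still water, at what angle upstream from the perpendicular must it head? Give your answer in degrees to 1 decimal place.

19.7°

To cancel the current, the upstream component of the kayak's velocity must equal the flow: 7.4 sin θ = 2.5.
sin θ = 2.5 / 7.4 = 0.3378.
θ = arcsin(0.3378) = 19.745°.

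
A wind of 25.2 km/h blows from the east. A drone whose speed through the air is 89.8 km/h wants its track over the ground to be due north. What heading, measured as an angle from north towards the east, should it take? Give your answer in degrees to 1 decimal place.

The wind pushes perpendicular to the desired track; the heading must have a component into the wind equal to 25.2 km/h: 89.8 sin θ = 25.2.
sin θ = 0.2806, so θ = 16.297°.

16.3°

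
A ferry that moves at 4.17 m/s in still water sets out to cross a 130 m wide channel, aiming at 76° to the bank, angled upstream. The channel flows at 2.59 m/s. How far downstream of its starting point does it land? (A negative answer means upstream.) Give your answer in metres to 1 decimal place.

Perpendicular speed = 4.046 m/s; crossing time = 130 / 4.046 = 32.129 s.
Net downstream speed = 1.581 m/s.
Drift = 1.581 × 32.129 = 50.803 m (downstream).

50.8 m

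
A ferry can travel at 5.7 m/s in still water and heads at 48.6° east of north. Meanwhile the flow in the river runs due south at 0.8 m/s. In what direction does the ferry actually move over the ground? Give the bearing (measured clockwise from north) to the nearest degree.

055°

Taking east as x and north as y: velocity relative to the water = (4.276, 3.769) m/s; the water relative to ground = (0.000, -0.800) m/s.
Velocity relative to ground = (4.276, 3.769) + (0.000, -0.800) = (4.276, 2.969) m/s.
Bearing = atan2(4.28, 2.97) = 55.22° clockwise from north.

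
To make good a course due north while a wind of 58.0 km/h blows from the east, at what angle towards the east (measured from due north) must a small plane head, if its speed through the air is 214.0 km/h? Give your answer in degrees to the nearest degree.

The wind pushes perpendicular to the desired track; the heading must have a component into the wind equal to 58.0 km/h: 214.0 sin θ = 58.0.
sin θ = 0.2710, so θ = 15.725°.

16°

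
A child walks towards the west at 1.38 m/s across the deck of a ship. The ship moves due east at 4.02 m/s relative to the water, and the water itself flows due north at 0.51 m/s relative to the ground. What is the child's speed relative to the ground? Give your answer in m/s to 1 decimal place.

In east/north components (m/s): child relative to ship = (-1.380, 0.000); ship relative to water = (4.020, 0.000); water relative to ground = (0.000, 0.510).
Sum = (2.640, 0.510) m/s.
Speed = |(2.640, 0.510)| = 2.689 m/s.

2.7 m/s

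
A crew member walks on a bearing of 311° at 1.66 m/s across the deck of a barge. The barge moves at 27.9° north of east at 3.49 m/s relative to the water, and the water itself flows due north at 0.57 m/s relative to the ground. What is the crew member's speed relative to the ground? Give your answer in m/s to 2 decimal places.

3.77 m/s

In east/north components (m/s): crew member relative to barge = (-1.253, 1.089); barge relative to water = (3.084, 1.633); water relative to ground = (0.000, 0.570).
Sum = (1.832, 3.292) m/s.
Speed = |(1.832, 3.292)| = 3.767 m/s.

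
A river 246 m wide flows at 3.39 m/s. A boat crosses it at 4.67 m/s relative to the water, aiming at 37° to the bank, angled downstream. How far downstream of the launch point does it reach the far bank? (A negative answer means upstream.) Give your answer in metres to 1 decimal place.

Perpendicular speed = 2.810 m/s; crossing time = 246 / 2.810 = 87.530 s.
Net downstream speed = 7.120 m/s.
Drift = 7.120 × 87.530 = 623.179 m (downstream).

623.2 m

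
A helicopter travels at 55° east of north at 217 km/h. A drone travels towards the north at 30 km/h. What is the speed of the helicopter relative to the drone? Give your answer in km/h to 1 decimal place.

201.3 km/h

Taking east as x and north as y: helicopter velocity = (177.756, 124.466) km/h; drone velocity = (0.000, 30.000) km/h.
Velocity of helicopter relative to drone = (177.756, 124.466) − (0.000, 30.000) = (177.756, 94.466) km/h.
Magnitude = |(177.756, 94.466)| = 201.298 km/h.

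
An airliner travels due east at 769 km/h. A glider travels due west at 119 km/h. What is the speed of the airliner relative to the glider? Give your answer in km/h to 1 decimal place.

Taking east as x and north as y: airliner velocity = (769.000, 0.000) km/h; glider velocity = (-119.000, 0.000) km/h.
Velocity of airliner relative to glider = (769.000, 0.000) − (-119.000, 0.000) = (888.000, 0.000) km/h.
Magnitude = |(888.000, 0.000)| = 888.000 km/h.

888.0 km/h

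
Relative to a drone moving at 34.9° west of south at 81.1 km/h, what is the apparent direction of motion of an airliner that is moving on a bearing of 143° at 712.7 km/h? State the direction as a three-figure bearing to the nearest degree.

Taking east as x and north as y: airliner velocity = (428.914, -569.188) km/h; drone velocity = (-46.401, -66.514) km/h.
Velocity of airliner relative to drone = (428.914, -569.188) − (-46.401, -66.514) = (475.315, -502.673) km/h.
Bearing = atan2(475.31, -502.67) = 136.60° clockwise from north.

137°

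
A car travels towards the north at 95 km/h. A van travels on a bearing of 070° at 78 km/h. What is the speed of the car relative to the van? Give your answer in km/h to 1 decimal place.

Taking east as x and north as y: car velocity = (0.000, 95.000) km/h; van velocity = (73.296, 26.678) km/h.
Velocity of car relative to van = (0.000, 95.000) − (73.296, 26.678) = (-73.296, 68.322) km/h.
Magnitude = |(-73.296, 68.322)| = 100.201 km/h.

100.2 km/h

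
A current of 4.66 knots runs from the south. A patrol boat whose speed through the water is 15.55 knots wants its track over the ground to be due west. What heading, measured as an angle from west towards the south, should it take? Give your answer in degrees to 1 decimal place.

17.4°

The current pushes perpendicular to the desired track; the heading must have a component into the current equal to 4.66 knots: 15.55 sin θ = 4.66.
sin θ = 0.2997, so θ = 17.438°.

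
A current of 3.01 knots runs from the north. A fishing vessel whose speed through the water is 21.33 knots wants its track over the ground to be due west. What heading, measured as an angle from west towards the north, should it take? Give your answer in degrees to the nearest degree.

The current pushes perpendicular to the desired track; the heading must have a component into the current equal to 3.01 knots: 21.33 sin θ = 3.01.
sin θ = 0.1411, so θ = 8.112°.

8°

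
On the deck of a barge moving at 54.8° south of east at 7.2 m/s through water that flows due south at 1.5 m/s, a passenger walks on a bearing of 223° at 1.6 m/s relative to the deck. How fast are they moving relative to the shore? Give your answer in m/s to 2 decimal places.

In east/north components (m/s): passenger relative to barge = (-1.091, -1.170); barge relative to water = (4.150, -5.883); water relative to ground = (0.000, -1.500).
Sum = (3.059, -8.554) m/s.
Speed = |(3.059, -8.554)| = 9.084 m/s.

9.08 m/s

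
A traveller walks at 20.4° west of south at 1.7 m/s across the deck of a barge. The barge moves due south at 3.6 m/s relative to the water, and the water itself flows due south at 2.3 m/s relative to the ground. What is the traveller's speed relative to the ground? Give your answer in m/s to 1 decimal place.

7.5 m/s

In east/north components (m/s): traveller relative to barge = (-0.593, -1.593); barge relative to water = (0.000, -3.600); water relative to ground = (0.000, -2.300).
Sum = (-0.593, -7.493) m/s.
Speed = |(-0.593, -7.493)| = 7.517 m/s.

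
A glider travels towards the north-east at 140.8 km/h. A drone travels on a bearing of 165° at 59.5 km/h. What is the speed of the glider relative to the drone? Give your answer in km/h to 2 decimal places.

178.16 km/h

Taking east as x and north as y: glider velocity = (99.561, 99.561) km/h; drone velocity = (15.400, -57.473) km/h.
Velocity of glider relative to drone = (99.561, 99.561) − (15.400, -57.473) = (84.161, 157.033) km/h.
Magnitude = |(84.161, 157.033)| = 178.164 km/h.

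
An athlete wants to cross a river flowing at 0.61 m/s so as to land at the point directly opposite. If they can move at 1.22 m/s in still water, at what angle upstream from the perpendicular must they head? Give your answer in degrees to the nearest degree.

To cancel the current, the upstream component of the athlete's velocity must equal the flow: 1.22 sin θ = 0.61.
sin θ = 0.61 / 1.22 = 0.5000.
θ = arcsin(0.5000) = 30.000°.

30°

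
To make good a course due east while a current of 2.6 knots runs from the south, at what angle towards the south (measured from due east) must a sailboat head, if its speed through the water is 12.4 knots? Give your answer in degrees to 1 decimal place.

12.1°

The current pushes perpendicular to the desired track; the heading must have a component into the current equal to 2.6 knots: 12.4 sin θ = 2.6.
sin θ = 0.2097, so θ = 12.103°.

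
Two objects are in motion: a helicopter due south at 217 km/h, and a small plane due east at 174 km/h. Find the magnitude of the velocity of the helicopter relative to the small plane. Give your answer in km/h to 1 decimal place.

Taking east as x and north as y: helicopter velocity = (0.000, -217.000) km/h; small plane velocity = (174.000, 0.000) km/h.
Velocity of helicopter relative to small plane = (0.000, -217.000) − (174.000, 0.000) = (-174.000, -217.000) km/h.
Magnitude = |(-174.000, -217.000)| = 278.146 km/h.

278.1 km/h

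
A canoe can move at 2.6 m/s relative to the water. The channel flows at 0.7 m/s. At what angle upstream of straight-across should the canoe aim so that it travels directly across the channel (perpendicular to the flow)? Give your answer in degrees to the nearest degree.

16°

To cancel the current, the upstream component of the canoe's velocity must equal the flow: 2.6 sin θ = 0.7.
sin θ = 0.7 / 2.6 = 0.2692.
θ = arcsin(0.2692) = 15.618°.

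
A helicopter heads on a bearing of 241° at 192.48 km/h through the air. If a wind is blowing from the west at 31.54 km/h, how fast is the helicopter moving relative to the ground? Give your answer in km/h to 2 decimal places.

165.60 km/h

Taking east as x and north as y: velocity relative to the air = (-168.347, -93.316) km/h; the air relative to ground = (31.540, 0.000) km/h.
Velocity relative to ground = (-168.347, -93.316) + (31.540, 0.000) = (-136.807, -93.316) km/h.
Speed = |(-136.807, -93.316)| = 165.602 km/h.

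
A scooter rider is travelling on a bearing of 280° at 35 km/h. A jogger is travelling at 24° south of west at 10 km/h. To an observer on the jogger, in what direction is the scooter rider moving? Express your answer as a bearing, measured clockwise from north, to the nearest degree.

Taking east as x and north as y: scooter rider velocity = (-34.468, 6.078) km/h; jogger velocity = (-9.135, -4.067) km/h.
Velocity of scooter rider relative to jogger = (-34.468, 6.078) − (-9.135, -4.067) = (-25.333, 10.145) km/h.
Bearing = atan2(-25.33, 10.15) = 291.82° clockwise from north.

292°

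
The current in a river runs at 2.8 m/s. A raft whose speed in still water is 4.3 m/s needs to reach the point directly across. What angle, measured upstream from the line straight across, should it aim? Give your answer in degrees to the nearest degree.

To cancel the current, the upstream component of the raft's velocity must equal the flow: 4.3 sin θ = 2.8.
sin θ = 2.8 / 4.3 = 0.6512.
θ = arcsin(0.6512) = 40.629°.

41°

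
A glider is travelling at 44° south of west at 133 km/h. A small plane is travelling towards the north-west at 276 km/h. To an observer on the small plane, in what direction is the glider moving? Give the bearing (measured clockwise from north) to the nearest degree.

161°

Taking east as x and north as y: glider velocity = (-95.672, -92.390) km/h; small plane velocity = (-195.161, 195.161) km/h.
Velocity of glider relative to small plane = (-95.672, -92.390) − (-195.161, 195.161) = (99.489, -287.551) km/h.
Bearing = atan2(99.49, -287.55) = 160.91° clockwise from north.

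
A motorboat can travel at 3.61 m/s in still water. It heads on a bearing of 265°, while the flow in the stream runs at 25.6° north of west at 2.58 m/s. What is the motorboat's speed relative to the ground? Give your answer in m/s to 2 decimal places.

5.98 m/s

Taking east as x and north as y: velocity relative to the water = (-3.596, -0.315) m/s; the water relative to ground = (-2.327, 1.115) m/s.
Velocity relative to ground = (-3.596, -0.315) + (-2.327, 1.115) = (-5.923, 0.800) m/s.
Speed = |(-5.923, 0.800)| = 5.977 m/s.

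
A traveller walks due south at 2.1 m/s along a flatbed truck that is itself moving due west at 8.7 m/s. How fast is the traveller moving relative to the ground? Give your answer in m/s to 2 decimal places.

Taking east as x and north as y: flatbed truck velocity = (-8.700, 0.000) m/s; traveller velocity relative to flatbed truck = (0.000, -2.100) m/s.
Velocity relative to ground = (-8.700, 0.000) + (0.000, -2.100) = (-8.700, -2.100) m/s.
Speed = |(-8.700, -2.100)| = 8.950 m/s.

8.95 m/s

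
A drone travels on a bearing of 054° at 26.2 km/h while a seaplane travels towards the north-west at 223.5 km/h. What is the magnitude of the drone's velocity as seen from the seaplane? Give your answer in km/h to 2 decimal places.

Taking east as x and north as y: drone velocity = (21.196, 15.400) km/h; seaplane velocity = (-158.038, 158.038) km/h.
Velocity of drone relative to seaplane = (21.196, 15.400) − (-158.038, 158.038) = (179.235, -142.638) km/h.
Magnitude = |(179.235, -142.638)| = 229.065 km/h.

229.06 km/h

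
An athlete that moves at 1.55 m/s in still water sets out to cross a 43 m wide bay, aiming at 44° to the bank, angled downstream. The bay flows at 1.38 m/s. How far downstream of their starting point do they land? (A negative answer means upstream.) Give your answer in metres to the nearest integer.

Perpendicular speed = 1.077 m/s; crossing time = 43 / 1.077 = 39.936 s.
Net downstream speed = 2.495 m/s.
Drift = 2.495 × 39.936 = 99.640 m (downstream).

100 m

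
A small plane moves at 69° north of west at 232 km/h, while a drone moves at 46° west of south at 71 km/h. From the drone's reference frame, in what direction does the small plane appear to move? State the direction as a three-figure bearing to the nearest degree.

Taking east as x and north as y: small plane velocity = (-83.141, 216.591) km/h; drone velocity = (-51.073, -49.321) km/h.
Velocity of small plane relative to drone = (-83.141, 216.591) − (-51.073, -49.321) = (-32.068, 265.911) km/h.
Bearing = atan2(-32.07, 265.91) = 353.12° clockwise from north.

353°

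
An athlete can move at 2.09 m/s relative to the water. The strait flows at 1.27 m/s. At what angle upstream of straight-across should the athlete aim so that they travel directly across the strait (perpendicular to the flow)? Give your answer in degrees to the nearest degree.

37°

To cancel the current, the upstream component of the athlete's velocity must equal the flow: 2.09 sin θ = 1.27.
sin θ = 1.27 / 2.09 = 0.6077.
θ = arcsin(0.6077) = 37.420°.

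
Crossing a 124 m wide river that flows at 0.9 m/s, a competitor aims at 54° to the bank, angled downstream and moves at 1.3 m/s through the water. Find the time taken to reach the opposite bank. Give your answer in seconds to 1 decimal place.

117.9 s

The component of the competitor's velocity perpendicular to the bank is 1.3 × sin 54° = 1.052 m/s.
Only the cross-stream component determines the crossing time; the current contributes nothing perpendicular to the bank.
Time = 124 / 1.052 = 117.902 s.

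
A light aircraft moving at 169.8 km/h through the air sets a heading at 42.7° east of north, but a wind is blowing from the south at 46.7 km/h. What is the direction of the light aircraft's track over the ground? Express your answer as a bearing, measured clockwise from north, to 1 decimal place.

033.9°

Taking east as x and north as y: velocity relative to the air = (115.152, 124.788) km/h; the air relative to ground = (0.000, 46.700) km/h.
Velocity relative to ground = (115.152, 124.788) + (0.000, 46.700) = (115.152, 171.488) km/h.
Bearing = atan2(115.15, 171.49) = 33.88° clockwise from north.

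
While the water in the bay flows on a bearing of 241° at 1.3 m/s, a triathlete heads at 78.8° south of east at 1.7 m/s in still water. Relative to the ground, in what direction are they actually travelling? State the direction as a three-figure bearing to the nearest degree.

199°

Taking east as x and north as y: velocity relative to the water = (0.330, -1.668) m/s; the water relative to ground = (-1.137, -0.630) m/s.
Velocity relative to ground = (0.330, -1.668) + (-1.137, -0.630) = (-0.807, -2.298) m/s.
Bearing = atan2(-0.81, -2.30) = 199.35° clockwise from north.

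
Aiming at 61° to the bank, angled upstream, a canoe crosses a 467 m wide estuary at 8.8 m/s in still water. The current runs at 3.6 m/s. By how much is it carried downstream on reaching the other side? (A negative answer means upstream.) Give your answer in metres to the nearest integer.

Perpendicular speed = 7.697 m/s; crossing time = 467 / 7.697 = 60.676 s.
Net downstream speed = -0.666 m/s.
Drift = -0.666 × 60.676 = -40.430 m (upstream).

-40 m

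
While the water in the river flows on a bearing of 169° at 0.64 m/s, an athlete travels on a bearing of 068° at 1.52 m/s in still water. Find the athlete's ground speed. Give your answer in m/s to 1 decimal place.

Taking east as x and north as y: velocity relative to the water = (1.409, 0.569) m/s; the water relative to ground = (0.122, -0.628) m/s.
Velocity relative to ground = (1.409, 0.569) + (0.122, -0.628) = (1.531, -0.059) m/s.
Speed = |(1.531, -0.059)| = 1.533 m/s.

1.5 m/s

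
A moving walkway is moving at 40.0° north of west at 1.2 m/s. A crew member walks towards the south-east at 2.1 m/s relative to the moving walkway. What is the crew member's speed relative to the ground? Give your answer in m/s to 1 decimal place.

0.9 m/s

Taking east as x and north as y: moving walkway velocity = (-0.919, 0.771) m/s; crew member velocity relative to moving walkway = (1.485, -1.485) m/s.
Velocity relative to ground = (-0.919, 0.771) + (1.485, -1.485) = (0.566, -0.714) m/s.
Speed = |(0.566, -0.714)| = 0.911 m/s.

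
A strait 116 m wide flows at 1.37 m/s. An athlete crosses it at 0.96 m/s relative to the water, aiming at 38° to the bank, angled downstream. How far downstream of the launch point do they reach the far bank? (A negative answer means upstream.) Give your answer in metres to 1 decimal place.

Perpendicular speed = 0.591 m/s; crossing time = 116 / 0.591 = 196.266 s.
Net downstream speed = 2.126 m/s.
Drift = 2.126 × 196.266 = 417.357 m (downstream).

417.4 m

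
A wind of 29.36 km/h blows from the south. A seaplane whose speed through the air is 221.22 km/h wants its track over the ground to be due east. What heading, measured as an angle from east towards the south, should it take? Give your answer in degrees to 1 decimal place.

7.6°

The wind pushes perpendicular to the desired track; the heading must have a component into the wind equal to 29.36 km/h: 221.22 sin θ = 29.36.
sin θ = 0.1327, so θ = 7.627°.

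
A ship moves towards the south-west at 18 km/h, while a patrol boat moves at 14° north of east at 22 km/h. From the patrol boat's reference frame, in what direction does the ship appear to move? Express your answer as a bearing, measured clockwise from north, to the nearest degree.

242°

Taking east as x and north as y: ship velocity = (-12.728, -12.728) km/h; patrol boat velocity = (21.347, 5.322) km/h.
Velocity of ship relative to patrol boat = (-12.728, -12.728) − (21.347, 5.322) = (-34.074, -18.050) km/h.
Bearing = atan2(-34.07, -18.05) = 242.09° clockwise from north.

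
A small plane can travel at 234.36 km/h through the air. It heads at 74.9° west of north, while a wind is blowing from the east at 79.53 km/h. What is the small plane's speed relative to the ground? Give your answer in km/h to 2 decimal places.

Taking east as x and north as y: velocity relative to the air = (-226.268, 61.052) km/h; the air relative to ground = (-79.530, 0.000) km/h.
Velocity relative to ground = (-226.268, 61.052) + (-79.530, 0.000) = (-305.798, 61.052) km/h.
Speed = |(-305.798, 61.052)| = 311.833 km/h.

311.83 km/h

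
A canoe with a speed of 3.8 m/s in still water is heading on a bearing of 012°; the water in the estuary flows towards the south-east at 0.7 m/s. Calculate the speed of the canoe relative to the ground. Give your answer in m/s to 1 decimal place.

3.5 m/s

Taking east as x and north as y: velocity relative to the water = (0.790, 3.717) m/s; the water relative to ground = (0.495, -0.495) m/s.
Velocity relative to ground = (0.790, 3.717) + (0.495, -0.495) = (1.285, 3.222) m/s.
Speed = |(1.285, 3.222)| = 3.469 m/s.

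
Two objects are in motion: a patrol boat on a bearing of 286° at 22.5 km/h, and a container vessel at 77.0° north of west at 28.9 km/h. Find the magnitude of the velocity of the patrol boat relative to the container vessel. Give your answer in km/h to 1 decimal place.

Taking east as x and north as y: patrol boat velocity = (-21.628, 6.202) km/h; container vessel velocity = (-6.501, 28.159) km/h.
Velocity of patrol boat relative to container vessel = (-21.628, 6.202) − (-6.501, 28.159) = (-15.127, -21.957) km/h.
Magnitude = |(-15.127, -21.957)| = 26.664 km/h.

26.7 km/h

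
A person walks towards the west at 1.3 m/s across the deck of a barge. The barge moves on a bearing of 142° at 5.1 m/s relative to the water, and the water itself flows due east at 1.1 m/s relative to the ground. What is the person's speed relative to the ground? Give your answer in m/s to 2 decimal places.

4.98 m/s

In east/north components (m/s): person relative to barge = (-1.300, 0.000); barge relative to water = (3.140, -4.019); water relative to ground = (1.100, 0.000).
Sum = (2.940, -4.019) m/s.
Speed = |(2.940, -4.019)| = 4.979 m/s.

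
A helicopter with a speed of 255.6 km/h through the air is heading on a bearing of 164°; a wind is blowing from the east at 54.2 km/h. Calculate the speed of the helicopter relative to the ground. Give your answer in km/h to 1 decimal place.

246.2 km/h

Taking east as x and north as y: velocity relative to the air = (70.453, -245.698) km/h; the air relative to ground = (-54.200, 0.000) km/h.
Velocity relative to ground = (70.453, -245.698) + (-54.200, 0.000) = (16.253, -245.698) km/h.
Speed = |(16.253, -245.698)| = 246.235 km/h.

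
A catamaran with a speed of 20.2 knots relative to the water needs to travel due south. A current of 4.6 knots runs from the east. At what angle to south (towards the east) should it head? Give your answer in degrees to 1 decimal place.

13.2°

The current pushes perpendicular to the desired track; the heading must have a component into the current equal to 4.6 knots: 20.2 sin θ = 4.6.
sin θ = 0.2277, so θ = 13.163°.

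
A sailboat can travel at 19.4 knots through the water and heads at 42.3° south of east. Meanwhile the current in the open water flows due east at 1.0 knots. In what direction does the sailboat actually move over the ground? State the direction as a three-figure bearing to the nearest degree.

Taking east as x and north as y: velocity relative to the water = (14.349, -13.056) knots; the water relative to ground = (1.000, 0.000) knots.
Velocity relative to ground = (14.349, -13.056) + (1.000, 0.000) = (15.349, -13.056) knots.
Bearing = atan2(15.35, -13.06) = 130.39° clockwise from north.

130°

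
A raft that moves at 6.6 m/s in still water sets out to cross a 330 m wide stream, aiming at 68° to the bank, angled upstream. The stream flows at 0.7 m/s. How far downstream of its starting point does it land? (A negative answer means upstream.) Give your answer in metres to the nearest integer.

-96 m

Perpendicular speed = 6.119 m/s; crossing time = 330 / 6.119 = 53.927 s.
Net downstream speed = -1.772 m/s.
Drift = -1.772 × 53.927 = -95.580 m (upstream).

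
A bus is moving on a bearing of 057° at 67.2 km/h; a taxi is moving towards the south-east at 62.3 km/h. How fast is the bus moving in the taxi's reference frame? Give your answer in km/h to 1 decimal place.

81.6 km/h

Taking east as x and north as y: bus velocity = (56.359, 36.600) km/h; taxi velocity = (44.053, -44.053) km/h.
Velocity of bus relative to taxi = (56.359, 36.600) − (44.053, -44.053) = (12.306, 80.652) km/h.
Magnitude = |(12.306, 80.652)| = 81.586 km/h.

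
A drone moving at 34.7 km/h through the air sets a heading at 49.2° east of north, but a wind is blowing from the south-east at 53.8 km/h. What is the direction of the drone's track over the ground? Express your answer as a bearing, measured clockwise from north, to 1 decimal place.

Taking east as x and north as y: velocity relative to the air = (26.268, 22.674) km/h; the air relative to ground = (-38.042, 38.042) km/h.
Velocity relative to ground = (26.268, 22.674) + (-38.042, 38.042) = (-11.775, 60.716) km/h.
Bearing = atan2(-11.77, 60.72) = 349.02° clockwise from north.

349.0°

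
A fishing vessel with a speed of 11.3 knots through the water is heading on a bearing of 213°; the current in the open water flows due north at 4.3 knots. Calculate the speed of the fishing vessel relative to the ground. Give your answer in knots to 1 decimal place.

8.0 knots

Taking east as x and north as y: velocity relative to the water = (-6.154, -9.477) knots; the water relative to ground = (0.000, 4.300) knots.
Velocity relative to ground = (-6.154, -9.477) + (0.000, 4.300) = (-6.154, -5.177) knots.
Speed = |(-6.154, -5.177)| = 8.042 knots.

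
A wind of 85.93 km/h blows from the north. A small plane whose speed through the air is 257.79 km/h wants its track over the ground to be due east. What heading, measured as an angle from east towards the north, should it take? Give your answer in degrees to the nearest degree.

19°

The wind pushes perpendicular to the desired track; the heading must have a component into the wind equal to 85.93 km/h: 257.79 sin θ = 85.93.
sin θ = 0.3333, so θ = 19.471°.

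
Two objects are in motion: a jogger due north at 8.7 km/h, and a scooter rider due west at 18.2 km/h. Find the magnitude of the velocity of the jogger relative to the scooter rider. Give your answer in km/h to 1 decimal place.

Taking east as x and north as y: jogger velocity = (0.000, 8.700) km/h; scooter rider velocity = (-18.200, 0.000) km/h.
Velocity of jogger relative to scooter rider = (0.000, 8.700) − (-18.200, 0.000) = (18.200, 8.700) km/h.
Magnitude = |(18.200, 8.700)| = 20.173 km/h.

20.2 km/h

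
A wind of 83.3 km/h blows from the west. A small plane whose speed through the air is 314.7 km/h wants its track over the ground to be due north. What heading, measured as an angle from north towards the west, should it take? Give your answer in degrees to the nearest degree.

The wind pushes perpendicular to the desired track; the heading must have a component into the wind equal to 83.3 km/h: 314.7 sin θ = 83.3.
sin θ = 0.2647, so θ = 15.349°.

15°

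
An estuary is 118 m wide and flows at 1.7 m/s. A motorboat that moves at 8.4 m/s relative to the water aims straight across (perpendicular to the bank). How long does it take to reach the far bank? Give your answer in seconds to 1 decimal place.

The component of the motorboat's velocity perpendicular to the bank is 8.4 m/s.
The current is parallel to the bank, so it does not affect the crossing time.
Time = 118 / 8.400 = 14.048 s.

14.0 s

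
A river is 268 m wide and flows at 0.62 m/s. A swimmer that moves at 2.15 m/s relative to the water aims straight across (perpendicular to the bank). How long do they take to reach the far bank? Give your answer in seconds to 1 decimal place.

124.7 s

The component of the swimmer's velocity perpendicular to the bank is 2.15 m/s.
The flow acts along the bank and has no component across it.
Time = 268 / 2.150 = 124.651 s.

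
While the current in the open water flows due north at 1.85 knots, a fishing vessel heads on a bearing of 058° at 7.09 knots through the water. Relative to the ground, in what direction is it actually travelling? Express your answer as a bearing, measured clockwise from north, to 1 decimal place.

Taking east as x and north as y: velocity relative to the water = (6.013, 3.757) knots; the water relative to ground = (0.000, 1.850) knots.
Velocity relative to ground = (6.013, 3.757) + (0.000, 1.850) = (6.013, 5.607) knots.
Bearing = atan2(6.01, 5.61) = 47.00° clockwise from north.

047.0°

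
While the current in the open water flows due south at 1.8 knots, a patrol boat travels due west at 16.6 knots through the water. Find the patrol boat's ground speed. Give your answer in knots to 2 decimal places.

16.70 knots

Taking east as x and north as y: velocity relative to the water = (-16.600, 0.000) knots; the water relative to ground = (0.000, -1.800) knots.
Velocity relative to ground = (-16.600, 0.000) + (0.000, -1.800) = (-16.600, -1.800) knots.
Speed = |(-16.600, -1.800)| = 16.697 knots.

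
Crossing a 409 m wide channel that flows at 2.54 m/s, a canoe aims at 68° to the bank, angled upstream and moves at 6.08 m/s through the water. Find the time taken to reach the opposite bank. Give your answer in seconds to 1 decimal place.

72.6 s

The component of the canoe's velocity perpendicular to the bank is 6.08 × sin 68° = 5.637 m/s.
The flow acts along the bank and has no component across it.
Time = 409 / 5.637 = 72.553 s.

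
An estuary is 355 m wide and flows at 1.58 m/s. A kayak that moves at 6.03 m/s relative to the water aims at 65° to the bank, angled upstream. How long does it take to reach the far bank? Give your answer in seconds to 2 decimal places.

The component of the kayak's velocity perpendicular to the bank is 6.03 × sin 65° = 5.465 m/s.
Only the cross-stream component determines the crossing time; the current contributes nothing perpendicular to the bank.
Time = 355 / 5.465 = 64.958 s.

64.96 s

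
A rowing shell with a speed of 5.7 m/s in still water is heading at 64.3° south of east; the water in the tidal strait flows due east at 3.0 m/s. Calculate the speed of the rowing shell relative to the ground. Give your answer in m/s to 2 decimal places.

Taking east as x and north as y: velocity relative to the water = (2.472, -5.136) m/s; the water relative to ground = (3.000, 0.000) m/s.
Velocity relative to ground = (2.472, -5.136) + (3.000, 0.000) = (5.472, -5.136) m/s.
Speed = |(5.472, -5.136)| = 7.505 m/s.

7.50 m/s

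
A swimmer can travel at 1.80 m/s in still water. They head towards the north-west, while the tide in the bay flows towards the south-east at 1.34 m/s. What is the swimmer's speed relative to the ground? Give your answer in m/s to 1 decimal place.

0.5 m/s

Taking east as x and north as y: velocity relative to the water = (-1.273, 1.273) m/s; the water relative to ground = (0.948, -0.948) m/s.
Velocity relative to ground = (-1.273, 1.273) + (0.948, -0.948) = (-0.325, 0.325) m/s.
Speed = |(-0.325, 0.325)| = 0.460 m/s.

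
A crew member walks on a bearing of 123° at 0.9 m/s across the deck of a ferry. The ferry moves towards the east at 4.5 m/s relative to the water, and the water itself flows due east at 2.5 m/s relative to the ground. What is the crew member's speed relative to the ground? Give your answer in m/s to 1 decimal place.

7.8 m/s

In east/north components (m/s): crew member relative to ferry = (0.755, -0.490); ferry relative to water = (4.500, 0.000); water relative to ground = (2.500, 0.000).
Sum = (7.755, -0.490) m/s.
Speed = |(7.755, -0.490)| = 7.770 m/s.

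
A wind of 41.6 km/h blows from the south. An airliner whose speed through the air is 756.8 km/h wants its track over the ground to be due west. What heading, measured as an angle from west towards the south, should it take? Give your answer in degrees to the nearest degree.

3°

The wind pushes perpendicular to the desired track; the heading must have a component into the wind equal to 41.6 km/h: 756.8 sin θ = 41.6.
sin θ = 0.0550, so θ = 3.151°.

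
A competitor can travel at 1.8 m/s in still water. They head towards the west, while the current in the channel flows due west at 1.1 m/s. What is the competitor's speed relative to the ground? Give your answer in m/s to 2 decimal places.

Taking east as x and north as y: velocity relative to the water = (-1.800, 0.000) m/s; the water relative to ground = (-1.100, 0.000) m/s.
Velocity relative to ground = (-1.800, 0.000) + (-1.100, 0.000) = (-2.900, 0.000) m/s.
Speed = |(-2.900, 0.000)| = 2.900 m/s.

2.90 m/s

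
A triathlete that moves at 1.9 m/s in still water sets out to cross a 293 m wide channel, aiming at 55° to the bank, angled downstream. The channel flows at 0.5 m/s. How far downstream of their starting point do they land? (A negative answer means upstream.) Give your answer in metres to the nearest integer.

Perpendicular speed = 1.556 m/s; crossing time = 293 / 1.556 = 188.256 s.
Net downstream speed = 1.590 m/s.
Drift = 1.590 × 188.256 = 299.289 m (downstream).

299 m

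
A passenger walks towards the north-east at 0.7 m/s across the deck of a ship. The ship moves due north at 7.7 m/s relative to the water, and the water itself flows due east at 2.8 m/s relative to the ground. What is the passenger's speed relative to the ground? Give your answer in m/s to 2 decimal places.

In east/north components (m/s): passenger relative to ship = (0.495, 0.495); ship relative to water = (0.000, 7.700); water relative to ground = (2.800, 0.000).
Sum = (3.295, 8.195) m/s.
Speed = |(3.295, 8.195)| = 8.833 m/s.

8.83 m/s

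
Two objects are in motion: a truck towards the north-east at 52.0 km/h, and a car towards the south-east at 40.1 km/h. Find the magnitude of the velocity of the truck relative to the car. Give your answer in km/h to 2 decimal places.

Taking east as x and north as y: truck velocity = (36.770, 36.770) km/h; car velocity = (28.355, -28.355) km/h.
Velocity of truck relative to car = (36.770, 36.770) − (28.355, -28.355) = (8.415, 65.125) km/h.
Magnitude = |(8.415, 65.125)| = 65.666 km/h.

65.67 km/h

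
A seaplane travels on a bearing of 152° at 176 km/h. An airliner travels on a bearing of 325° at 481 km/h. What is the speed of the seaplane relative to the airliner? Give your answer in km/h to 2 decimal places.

656.04 km/h

Taking east as x and north as y: seaplane velocity = (82.627, -155.399) km/h; airliner velocity = (-275.890, 394.012) km/h.
Velocity of seaplane relative to airliner = (82.627, -155.399) − (-275.890, 394.012) = (358.517, -549.411) km/h.
Magnitude = |(358.517, -549.411)| = 656.039 km/h.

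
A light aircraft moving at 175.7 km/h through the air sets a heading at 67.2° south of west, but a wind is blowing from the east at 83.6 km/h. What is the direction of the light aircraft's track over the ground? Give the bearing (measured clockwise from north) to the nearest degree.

223°

Taking east as x and north as y: velocity relative to the air = (-68.086, -161.971) km/h; the air relative to ground = (-83.600, 0.000) km/h.
Velocity relative to ground = (-68.086, -161.971) + (-83.600, 0.000) = (-151.686, -161.971) km/h.
Bearing = atan2(-151.69, -161.97) = 223.12° clockwise from north.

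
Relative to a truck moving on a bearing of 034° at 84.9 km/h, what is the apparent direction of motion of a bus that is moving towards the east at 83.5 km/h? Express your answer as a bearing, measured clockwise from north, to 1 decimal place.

152.9°

Taking east as x and north as y: bus velocity = (83.500, 0.000) km/h; truck velocity = (47.475, 70.385) km/h.
Velocity of bus relative to truck = (83.500, 0.000) − (47.475, 70.385) = (36.025, -70.385) km/h.
Bearing = atan2(36.02, -70.39) = 152.90° clockwise from north.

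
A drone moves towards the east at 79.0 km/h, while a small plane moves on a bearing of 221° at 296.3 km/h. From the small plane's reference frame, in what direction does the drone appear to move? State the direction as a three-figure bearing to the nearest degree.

051°

Taking east as x and north as y: drone velocity = (79.000, 0.000) km/h; small plane velocity = (-194.390, -223.620) km/h.
Velocity of drone relative to small plane = (79.000, 0.000) − (-194.390, -223.620) = (273.390, 223.620) km/h.
Bearing = atan2(273.39, 223.62) = 50.72° clockwise from north.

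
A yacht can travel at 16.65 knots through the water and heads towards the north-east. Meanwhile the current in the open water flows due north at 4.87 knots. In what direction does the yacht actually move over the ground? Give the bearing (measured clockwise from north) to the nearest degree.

035°

Taking east as x and north as y: velocity relative to the water = (11.773, 11.773) knots; the water relative to ground = (0.000, 4.870) knots.
Velocity relative to ground = (11.773, 11.773) + (0.000, 4.870) = (11.773, 16.643) knots.
Bearing = atan2(11.77, 16.64) = 35.28° clockwise from north.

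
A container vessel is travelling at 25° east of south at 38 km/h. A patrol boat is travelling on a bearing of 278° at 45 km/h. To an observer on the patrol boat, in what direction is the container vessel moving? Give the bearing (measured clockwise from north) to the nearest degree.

Taking east as x and north as y: container vessel velocity = (16.059, -34.440) km/h; patrol boat velocity = (-44.562, 6.263) km/h.
Velocity of container vessel relative to patrol boat = (16.059, -34.440) − (-44.562, 6.263) = (60.622, -40.702) km/h.
Bearing = atan2(60.62, -40.70) = 123.88° clockwise from north.

124°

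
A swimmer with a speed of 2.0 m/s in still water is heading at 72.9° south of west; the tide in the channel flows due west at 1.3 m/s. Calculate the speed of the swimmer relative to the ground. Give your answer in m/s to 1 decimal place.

2.7 m/s

Taking east as x and north as y: velocity relative to the water = (-0.588, -1.912) m/s; the water relative to ground = (-1.300, 0.000) m/s.
Velocity relative to ground = (-0.588, -1.912) + (-1.300, 0.000) = (-1.888, -1.912) m/s.
Speed = |(-1.888, -1.912)| = 2.687 m/s.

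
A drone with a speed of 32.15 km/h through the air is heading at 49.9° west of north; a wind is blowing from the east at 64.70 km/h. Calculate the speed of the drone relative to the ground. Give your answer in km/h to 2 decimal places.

Taking east as x and north as y: velocity relative to the air = (-24.592, 20.709) km/h; the air relative to ground = (-64.700, 0.000) km/h.
Velocity relative to ground = (-24.592, 20.709) + (-64.700, 0.000) = (-89.292, 20.709) km/h.
Speed = |(-89.292, 20.709)| = 91.662 km/h.

91.66 km/h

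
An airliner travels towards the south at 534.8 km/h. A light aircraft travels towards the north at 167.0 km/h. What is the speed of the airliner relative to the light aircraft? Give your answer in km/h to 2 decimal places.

Taking east as x and north as y: airliner velocity = (0.000, -534.800) km/h; light aircraft velocity = (0.000, 167.000) km/h.
Velocity of airliner relative to light aircraft = (0.000, -534.800) − (0.000, 167.000) = (0.000, -701.800) km/h.
Magnitude = |(0.000, -701.800)| = 701.800 km/h.

701.80 km/h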